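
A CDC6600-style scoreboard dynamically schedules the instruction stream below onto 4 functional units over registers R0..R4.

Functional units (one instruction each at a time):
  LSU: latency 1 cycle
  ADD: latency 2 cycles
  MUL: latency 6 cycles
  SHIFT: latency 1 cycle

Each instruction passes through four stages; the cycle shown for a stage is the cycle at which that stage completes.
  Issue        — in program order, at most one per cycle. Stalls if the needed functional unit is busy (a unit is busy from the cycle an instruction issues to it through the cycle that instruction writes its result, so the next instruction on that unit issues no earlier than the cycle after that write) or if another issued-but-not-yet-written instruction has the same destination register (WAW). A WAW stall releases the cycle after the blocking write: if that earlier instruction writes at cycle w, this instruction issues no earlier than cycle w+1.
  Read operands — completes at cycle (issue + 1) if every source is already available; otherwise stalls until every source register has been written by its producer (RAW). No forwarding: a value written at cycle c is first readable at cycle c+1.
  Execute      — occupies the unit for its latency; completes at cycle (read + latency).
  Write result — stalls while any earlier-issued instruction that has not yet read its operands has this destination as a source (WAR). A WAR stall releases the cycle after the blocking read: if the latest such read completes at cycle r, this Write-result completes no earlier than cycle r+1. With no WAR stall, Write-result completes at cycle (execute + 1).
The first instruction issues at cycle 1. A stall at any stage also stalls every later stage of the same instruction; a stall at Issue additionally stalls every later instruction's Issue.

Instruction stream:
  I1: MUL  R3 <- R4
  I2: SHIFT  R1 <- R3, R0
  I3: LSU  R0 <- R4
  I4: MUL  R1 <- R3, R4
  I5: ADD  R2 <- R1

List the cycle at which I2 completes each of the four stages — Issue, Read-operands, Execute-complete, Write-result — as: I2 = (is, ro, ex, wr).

I2 = (2, 10, 11, 12)

t=1  I1→MUL
t=2  I1 RO | I2→SHIFT
t=3  I3→LSU
t=4  I3 RO
t=5  I3 EX
t=8  I1 EX
t=9  I1 WR R3
t=10  I2 RO
t=11  I2 EX | I3 WR R0
t=12  I2 WR R1
t=13  I4→MUL
t=14  I4 RO | I5→ADD
t=20  I4 EX
t=21  I4 WR R1
t=22  I5 RO
t=24  I5 EX
t=25  I5 WR R2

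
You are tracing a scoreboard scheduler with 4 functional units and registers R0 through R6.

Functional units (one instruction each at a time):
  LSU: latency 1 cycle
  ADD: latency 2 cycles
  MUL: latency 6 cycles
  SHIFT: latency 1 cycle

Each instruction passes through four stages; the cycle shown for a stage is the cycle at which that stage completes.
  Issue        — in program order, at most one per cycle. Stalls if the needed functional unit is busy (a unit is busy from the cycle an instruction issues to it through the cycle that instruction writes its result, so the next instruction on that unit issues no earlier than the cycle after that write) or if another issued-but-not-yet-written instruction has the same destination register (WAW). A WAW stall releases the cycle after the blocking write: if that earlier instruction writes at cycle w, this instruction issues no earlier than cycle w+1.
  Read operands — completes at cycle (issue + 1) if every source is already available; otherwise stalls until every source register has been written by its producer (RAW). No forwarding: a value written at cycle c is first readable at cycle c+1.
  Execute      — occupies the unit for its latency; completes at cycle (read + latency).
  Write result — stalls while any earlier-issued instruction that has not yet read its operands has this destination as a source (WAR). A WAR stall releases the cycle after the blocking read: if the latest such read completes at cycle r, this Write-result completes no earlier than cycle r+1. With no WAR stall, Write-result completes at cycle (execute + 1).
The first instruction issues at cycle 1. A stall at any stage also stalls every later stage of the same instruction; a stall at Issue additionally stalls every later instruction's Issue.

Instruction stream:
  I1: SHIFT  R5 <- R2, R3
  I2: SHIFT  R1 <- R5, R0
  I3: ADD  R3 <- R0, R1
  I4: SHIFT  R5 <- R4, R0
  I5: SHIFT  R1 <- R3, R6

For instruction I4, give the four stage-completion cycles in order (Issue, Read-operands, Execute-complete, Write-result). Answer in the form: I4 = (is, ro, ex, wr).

I4 = (9, 10, 11, 12)

I1  is:1  ro:2  ex:3  wr:4
I2  is:5  ro:6  ex:7  wr:8  — struct: SHIFT busy until I1 writes@4
I3  is:6  ro:9  ex:11  wr:12  — RAW R1: wait I2 write@8
I4  is:9  ro:10  ex:11  wr:12  — struct: SHIFT busy until I2 writes@8
I5  is:13  ro:14  ex:15  wr:16  — struct: SHIFT busy until I4 writes@12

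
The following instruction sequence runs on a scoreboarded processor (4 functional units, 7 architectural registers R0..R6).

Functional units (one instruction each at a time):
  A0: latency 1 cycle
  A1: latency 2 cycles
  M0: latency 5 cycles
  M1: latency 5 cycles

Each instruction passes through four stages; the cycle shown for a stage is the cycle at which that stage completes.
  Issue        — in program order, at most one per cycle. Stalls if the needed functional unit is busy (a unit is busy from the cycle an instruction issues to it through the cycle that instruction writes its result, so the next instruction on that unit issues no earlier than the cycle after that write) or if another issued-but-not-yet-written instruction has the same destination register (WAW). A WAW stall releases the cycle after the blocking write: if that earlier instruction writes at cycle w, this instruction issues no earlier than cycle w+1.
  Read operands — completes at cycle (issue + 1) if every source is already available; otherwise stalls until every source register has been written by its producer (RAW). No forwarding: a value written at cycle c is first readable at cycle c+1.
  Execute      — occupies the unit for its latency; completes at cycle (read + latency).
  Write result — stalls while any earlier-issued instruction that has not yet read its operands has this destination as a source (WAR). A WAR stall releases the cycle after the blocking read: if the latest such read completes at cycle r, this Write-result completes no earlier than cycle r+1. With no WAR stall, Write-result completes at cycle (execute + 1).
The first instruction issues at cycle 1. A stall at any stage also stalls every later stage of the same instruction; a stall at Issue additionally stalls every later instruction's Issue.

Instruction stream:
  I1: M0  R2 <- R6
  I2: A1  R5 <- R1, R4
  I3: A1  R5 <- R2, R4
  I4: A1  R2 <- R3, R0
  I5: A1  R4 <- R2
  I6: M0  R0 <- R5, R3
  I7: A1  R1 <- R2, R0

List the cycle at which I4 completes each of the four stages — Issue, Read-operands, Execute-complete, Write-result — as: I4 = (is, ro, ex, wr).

[1] I1 dispatched to M0
[2] I1 operands ready; I2 dispatched to A1
[3] I2 operands ready
[5] I2 complete
[6] R5←I2
[7] I1 complete; I3 dispatched to A1
[8] R2←I1
[9] I3 operands ready
[11] I3 complete
[12] R5←I3
[13] I4 dispatched to A1
[14] I4 operands ready
[16] I4 complete
[17] R2←I4
[18] I5 dispatched to A1
[19] I5 operands ready; I6 dispatched to M0
[20] I6 operands ready
[21] I5 complete
[22] R4←I5
[23] I7 dispatched to A1
[25] I6 complete
[26] R0←I6
[27] I7 operands ready
[29] I7 complete
[30] R1←I7

I4 = (13, 14, 16, 17)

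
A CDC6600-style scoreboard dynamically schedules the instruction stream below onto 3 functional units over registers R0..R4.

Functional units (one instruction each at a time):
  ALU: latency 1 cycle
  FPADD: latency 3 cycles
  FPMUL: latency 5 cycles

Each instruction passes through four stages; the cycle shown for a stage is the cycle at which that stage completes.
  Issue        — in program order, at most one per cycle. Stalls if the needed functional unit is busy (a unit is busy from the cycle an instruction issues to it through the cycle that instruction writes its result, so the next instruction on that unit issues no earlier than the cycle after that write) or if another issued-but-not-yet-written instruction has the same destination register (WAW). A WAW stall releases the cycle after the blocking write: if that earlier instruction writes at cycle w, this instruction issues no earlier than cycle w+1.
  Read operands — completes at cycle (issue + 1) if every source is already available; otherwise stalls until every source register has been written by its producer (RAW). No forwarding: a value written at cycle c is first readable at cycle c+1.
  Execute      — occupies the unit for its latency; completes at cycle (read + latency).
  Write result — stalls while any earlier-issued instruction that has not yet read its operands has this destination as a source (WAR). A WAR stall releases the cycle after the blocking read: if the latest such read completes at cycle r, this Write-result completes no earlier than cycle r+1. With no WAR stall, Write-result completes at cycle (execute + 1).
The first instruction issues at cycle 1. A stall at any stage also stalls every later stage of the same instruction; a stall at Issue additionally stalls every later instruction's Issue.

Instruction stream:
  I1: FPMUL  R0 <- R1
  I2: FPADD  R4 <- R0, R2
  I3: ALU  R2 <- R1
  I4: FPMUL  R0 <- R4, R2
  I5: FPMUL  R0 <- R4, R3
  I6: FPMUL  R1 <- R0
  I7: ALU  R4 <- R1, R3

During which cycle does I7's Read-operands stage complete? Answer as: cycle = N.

1) issue 1, read 2, done 7, write 8
2) issue 2, read 9, done 12, write 13  <RAW R0: wait I1 write@8>
3) issue 3, read 4, done 5, write 10  <WAR R2: wait I2 read@9>
4) issue 9, read 14, done 19, write 20  <struct: FPMUL busy until I1 writes@8 / RAW R4: wait I2 write@13>
5) issue 21, read 22, done 27, write 28  <struct: FPMUL busy until I4 writes@20>
6) issue 29, read 30, done 35, write 36  <struct: FPMUL busy until I5 writes@28>
7) issue 30, read 37, done 38, write 39  <RAW R1: wait I6 write@36>

cycle = 37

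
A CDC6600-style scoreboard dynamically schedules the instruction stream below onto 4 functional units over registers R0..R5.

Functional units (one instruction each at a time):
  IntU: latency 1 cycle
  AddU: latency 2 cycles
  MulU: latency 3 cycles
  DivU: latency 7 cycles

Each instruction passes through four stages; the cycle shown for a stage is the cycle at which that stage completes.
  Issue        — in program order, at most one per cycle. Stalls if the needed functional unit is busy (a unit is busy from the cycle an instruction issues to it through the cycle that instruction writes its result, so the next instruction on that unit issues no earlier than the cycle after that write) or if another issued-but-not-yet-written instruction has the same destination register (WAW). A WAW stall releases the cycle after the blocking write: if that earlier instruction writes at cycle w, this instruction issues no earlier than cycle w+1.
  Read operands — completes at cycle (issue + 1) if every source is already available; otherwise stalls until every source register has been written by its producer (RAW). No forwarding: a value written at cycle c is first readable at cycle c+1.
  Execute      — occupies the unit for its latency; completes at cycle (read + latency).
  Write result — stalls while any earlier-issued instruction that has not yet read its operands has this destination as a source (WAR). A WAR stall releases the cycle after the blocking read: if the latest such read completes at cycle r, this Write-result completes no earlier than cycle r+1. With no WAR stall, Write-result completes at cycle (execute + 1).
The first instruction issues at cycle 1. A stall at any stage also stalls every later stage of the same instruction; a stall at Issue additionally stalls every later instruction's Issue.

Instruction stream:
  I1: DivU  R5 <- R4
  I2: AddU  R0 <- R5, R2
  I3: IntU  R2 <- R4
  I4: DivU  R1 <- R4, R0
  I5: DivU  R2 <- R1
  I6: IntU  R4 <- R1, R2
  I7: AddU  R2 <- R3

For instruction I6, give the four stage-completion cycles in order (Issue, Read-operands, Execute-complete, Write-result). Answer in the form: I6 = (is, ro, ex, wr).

I6 = (25, 34, 35, 36)

t=1  issue I1 (DivU)
t=2  I1 read-ops, issue I2 (AddU)
t=3  issue I3 (IntU)
t=4  I3 read-ops
t=5  I3 finished on IntU
t=9  I1 finished on DivU
t=10  I1→R5
t=11  I2 read-ops, issue I4 (DivU)
t=12  I3→R2
t=13  I2 finished on AddU
t=14  I2→R0
t=15  I4 read-ops
t=22  I4 finished on DivU
t=23  I4→R1
t=24  issue I5 (DivU)
t=25  I5 read-ops, issue I6 (IntU)
t=32  I5 finished on DivU
t=33  I5→R2
t=34  I6 read-ops, issue I7 (AddU)
t=35  I6 finished on IntU, I7 read-ops
t=36  I6→R4
t=37  I7 finished on AddU
t=38  I7→R2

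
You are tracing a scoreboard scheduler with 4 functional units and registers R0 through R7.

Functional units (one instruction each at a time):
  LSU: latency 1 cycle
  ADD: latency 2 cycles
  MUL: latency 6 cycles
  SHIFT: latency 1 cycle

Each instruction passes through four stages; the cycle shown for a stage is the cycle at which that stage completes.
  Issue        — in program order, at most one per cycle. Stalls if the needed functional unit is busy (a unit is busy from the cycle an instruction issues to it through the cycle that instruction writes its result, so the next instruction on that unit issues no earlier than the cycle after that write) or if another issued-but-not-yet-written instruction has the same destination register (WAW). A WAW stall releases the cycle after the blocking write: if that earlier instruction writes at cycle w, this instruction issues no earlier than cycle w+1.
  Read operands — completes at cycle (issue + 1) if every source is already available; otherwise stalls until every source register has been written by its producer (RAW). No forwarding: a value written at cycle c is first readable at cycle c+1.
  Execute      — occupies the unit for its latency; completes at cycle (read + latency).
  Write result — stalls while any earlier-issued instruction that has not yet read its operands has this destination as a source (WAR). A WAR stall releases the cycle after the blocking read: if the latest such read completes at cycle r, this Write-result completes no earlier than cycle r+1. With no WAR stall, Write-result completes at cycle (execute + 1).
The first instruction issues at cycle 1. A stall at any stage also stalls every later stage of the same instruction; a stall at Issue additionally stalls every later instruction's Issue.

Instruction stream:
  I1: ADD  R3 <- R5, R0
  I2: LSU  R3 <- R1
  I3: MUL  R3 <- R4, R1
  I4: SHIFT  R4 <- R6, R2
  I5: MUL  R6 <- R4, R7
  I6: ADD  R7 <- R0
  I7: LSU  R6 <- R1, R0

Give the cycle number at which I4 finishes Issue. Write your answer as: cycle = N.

cycle = 11

[1] I1 dispatched to ADD
[2] I1 operands ready
[4] I1 complete
[5] R3←I1
[6] I2 dispatched to LSU
[7] I2 operands ready
[8] I2 complete
[9] R3←I2
[10] I3 dispatched to MUL
[11] I3 operands ready; I4 dispatched to SHIFT
[12] I4 operands ready
[13] I4 complete
[14] R4←I4
[17] I3 complete
[18] R3←I3
[19] I5 dispatched to MUL
[20] I5 operands ready; I6 dispatched to ADD
[21] I6 operands ready
[23] I6 complete
[24] R7←I6
[26] I5 complete
[27] R6←I5
[28] I7 dispatched to LSU
[29] I7 operands ready
[30] I7 complete
[31] R6←I7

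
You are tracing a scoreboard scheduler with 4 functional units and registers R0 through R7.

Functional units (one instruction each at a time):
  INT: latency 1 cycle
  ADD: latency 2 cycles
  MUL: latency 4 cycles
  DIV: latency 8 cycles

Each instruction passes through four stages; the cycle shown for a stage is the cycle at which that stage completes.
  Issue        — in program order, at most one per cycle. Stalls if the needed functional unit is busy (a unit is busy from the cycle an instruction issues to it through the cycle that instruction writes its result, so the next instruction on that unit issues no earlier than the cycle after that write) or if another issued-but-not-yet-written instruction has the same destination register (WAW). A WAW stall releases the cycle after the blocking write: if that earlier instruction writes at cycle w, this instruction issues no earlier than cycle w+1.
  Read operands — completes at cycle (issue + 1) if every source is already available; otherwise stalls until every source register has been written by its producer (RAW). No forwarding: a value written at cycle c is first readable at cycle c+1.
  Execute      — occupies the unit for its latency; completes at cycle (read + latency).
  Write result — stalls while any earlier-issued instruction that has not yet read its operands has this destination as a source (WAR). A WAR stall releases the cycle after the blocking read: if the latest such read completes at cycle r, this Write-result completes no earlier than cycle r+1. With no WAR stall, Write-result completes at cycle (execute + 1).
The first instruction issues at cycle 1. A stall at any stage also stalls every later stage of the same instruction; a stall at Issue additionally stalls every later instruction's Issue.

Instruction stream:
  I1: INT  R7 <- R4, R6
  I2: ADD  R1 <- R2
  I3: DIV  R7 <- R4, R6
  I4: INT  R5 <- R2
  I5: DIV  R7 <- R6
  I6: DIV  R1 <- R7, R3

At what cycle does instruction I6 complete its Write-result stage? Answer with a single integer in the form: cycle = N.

  I1 | 1 | 2 | 3 | 4
  I2 | 2 | 3 | 5 | 6
  I3 | 5 | 6 | 14 | 15   WAW R7: wait I1 write@4
  I4 | 6 | 7 | 8 | 9
  I5 | 16 | 17 | 25 | 26   struct: DIV busy until I3 writes@15
  I6 | 27 | 28 | 36 | 37   struct: DIV busy until I5 writes@26

cycle = 37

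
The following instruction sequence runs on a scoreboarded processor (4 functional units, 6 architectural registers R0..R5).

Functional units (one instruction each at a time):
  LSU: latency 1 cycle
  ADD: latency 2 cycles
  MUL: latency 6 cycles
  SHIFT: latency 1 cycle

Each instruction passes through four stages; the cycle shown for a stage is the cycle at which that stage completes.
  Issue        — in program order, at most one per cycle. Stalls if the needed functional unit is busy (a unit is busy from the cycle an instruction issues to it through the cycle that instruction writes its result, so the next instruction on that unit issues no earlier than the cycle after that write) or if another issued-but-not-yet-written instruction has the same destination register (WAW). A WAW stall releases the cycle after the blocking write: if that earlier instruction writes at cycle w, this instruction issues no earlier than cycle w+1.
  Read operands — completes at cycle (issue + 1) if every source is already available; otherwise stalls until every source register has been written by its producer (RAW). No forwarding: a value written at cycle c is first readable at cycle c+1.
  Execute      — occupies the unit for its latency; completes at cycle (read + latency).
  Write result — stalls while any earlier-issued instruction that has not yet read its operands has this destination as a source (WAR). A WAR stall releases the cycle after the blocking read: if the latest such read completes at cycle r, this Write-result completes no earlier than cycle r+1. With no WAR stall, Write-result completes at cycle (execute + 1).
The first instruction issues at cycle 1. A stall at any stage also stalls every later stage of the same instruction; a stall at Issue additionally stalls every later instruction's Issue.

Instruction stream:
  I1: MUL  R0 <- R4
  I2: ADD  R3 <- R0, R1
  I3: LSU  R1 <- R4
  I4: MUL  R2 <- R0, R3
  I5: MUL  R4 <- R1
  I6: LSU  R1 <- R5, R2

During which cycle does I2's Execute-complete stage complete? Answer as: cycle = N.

I1: IS=1 RO=2 EX=8 WR=9
I2: IS=2 RO=10 EX=12 WR=13  [RAW R0: wait I1 write@9]
I3: IS=3 RO=4 EX=5 WR=11  [WAR R1: wait I2 read@10]
I4: IS=10 RO=14 EX=20 WR=21  [struct: MUL busy until I1 writes@9; RAW R3: wait I2 write@13]
I5: IS=22 RO=23 EX=29 WR=30  [struct: MUL busy until I4 writes@21]
I6: IS=23 RO=24 EX=25 WR=26

cycle = 12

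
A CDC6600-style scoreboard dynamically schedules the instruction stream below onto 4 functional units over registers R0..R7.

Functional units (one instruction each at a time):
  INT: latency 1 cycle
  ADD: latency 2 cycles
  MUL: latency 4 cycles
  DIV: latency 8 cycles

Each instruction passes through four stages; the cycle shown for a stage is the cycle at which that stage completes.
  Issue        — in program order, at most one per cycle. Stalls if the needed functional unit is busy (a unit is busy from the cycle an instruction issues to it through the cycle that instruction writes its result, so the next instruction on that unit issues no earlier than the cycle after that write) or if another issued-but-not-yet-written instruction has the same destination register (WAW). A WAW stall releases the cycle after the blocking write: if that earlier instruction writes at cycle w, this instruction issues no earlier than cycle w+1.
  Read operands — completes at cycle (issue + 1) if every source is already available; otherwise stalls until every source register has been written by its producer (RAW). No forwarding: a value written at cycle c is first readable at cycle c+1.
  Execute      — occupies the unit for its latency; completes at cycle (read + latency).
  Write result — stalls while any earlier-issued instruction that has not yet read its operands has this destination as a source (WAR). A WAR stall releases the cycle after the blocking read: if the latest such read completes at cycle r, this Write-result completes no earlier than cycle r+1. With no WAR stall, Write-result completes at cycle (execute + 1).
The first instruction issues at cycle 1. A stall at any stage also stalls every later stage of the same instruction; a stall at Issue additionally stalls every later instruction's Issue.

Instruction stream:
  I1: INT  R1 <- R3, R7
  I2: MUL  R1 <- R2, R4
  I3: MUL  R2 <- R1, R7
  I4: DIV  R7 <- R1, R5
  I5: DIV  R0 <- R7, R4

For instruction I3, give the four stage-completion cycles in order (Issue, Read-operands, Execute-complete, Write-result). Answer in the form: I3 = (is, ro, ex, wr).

c1: I1→INT
c2: I1 RO
c3: I1 EX
c4: I1 WR R1
c5: I2→MUL
c6: I2 RO
c10: I2 EX
c11: I2 WR R1
c12: I3→MUL
c13: I3 RO | I4→DIV
c14: I4 RO
c17: I3 EX
c18: I3 WR R2
c22: I4 EX
c23: I4 WR R7
c24: I5→DIV
c25: I5 RO
c33: I5 EX
c34: I5 WR R0

I3 = (12, 13, 17, 18)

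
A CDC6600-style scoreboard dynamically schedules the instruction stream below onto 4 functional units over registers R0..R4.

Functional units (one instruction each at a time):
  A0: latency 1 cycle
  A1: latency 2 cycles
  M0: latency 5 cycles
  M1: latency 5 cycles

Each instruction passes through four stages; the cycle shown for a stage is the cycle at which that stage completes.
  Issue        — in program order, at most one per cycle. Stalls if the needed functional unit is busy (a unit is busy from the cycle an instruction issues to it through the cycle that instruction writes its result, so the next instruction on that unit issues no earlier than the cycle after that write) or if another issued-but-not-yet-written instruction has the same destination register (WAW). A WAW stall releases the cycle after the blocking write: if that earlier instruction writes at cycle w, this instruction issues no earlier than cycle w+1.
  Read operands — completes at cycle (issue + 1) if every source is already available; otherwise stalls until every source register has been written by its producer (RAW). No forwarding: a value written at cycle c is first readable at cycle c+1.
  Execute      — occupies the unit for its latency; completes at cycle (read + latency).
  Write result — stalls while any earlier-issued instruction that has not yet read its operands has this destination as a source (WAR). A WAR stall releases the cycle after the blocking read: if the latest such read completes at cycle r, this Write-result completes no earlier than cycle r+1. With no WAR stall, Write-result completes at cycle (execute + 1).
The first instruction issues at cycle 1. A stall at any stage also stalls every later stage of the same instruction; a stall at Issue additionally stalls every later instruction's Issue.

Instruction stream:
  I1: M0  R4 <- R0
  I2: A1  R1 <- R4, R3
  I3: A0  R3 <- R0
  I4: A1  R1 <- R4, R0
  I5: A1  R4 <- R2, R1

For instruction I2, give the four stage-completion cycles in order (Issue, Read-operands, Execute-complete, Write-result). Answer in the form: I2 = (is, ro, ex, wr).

I1 -> (1, 2, 7, 8)
I2 -> (2, 9, 11, 12)  // RAW R4: wait I1 write@8
I3 -> (3, 4, 5, 10)  // WAR R3: wait I2 read@9
I4 -> (13, 14, 16, 17)  // struct: A1 busy until I2 writes@12
I5 -> (18, 19, 21, 22)  // struct: A1 busy until I4 writes@17

I2 = (2, 9, 11, 12)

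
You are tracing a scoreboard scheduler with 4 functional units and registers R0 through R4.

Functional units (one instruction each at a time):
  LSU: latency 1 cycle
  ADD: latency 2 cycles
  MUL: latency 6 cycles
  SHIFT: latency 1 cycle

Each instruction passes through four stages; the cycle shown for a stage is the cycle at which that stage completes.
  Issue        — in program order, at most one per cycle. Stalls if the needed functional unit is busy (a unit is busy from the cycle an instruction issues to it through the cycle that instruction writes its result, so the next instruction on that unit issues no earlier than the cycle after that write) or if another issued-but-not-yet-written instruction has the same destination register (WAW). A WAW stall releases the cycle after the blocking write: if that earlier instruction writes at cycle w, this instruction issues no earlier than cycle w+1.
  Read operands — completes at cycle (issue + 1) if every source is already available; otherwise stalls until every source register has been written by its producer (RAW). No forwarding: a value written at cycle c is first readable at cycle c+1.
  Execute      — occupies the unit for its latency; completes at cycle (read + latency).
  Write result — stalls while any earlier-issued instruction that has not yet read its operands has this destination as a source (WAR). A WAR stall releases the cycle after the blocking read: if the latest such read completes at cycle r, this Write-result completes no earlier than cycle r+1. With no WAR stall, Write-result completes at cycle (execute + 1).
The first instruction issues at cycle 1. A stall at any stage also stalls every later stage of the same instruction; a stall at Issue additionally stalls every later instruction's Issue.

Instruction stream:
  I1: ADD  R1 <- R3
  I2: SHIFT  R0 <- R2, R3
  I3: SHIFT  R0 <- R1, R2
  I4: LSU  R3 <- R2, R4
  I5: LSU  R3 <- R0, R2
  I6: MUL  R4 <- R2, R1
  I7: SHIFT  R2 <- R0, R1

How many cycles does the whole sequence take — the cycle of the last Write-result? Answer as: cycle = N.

cycle = 20

[1] issue I1 (ADD)
[2] I1 read-ops | issue I2 (SHIFT)
[3] I2 read-ops
[4] I1 finished on ADD | I2 finished on SHIFT
[5] I1→R1 | I2→R0
[6] issue I3 (SHIFT)
[7] I3 read-ops | issue I4 (LSU)
[8] I3 finished on SHIFT | I4 read-ops
[9] I3→R0 | I4 finished on LSU
[10] I4→R3
[11] issue I5 (LSU)
[12] I5 read-ops | issue I6 (MUL)
[13] I5 finished on LSU | I6 read-ops | issue I7 (SHIFT)
[14] I5→R3 | I7 read-ops
[15] I7 finished on SHIFT
[16] I7→R2
[19] I6 finished on MUL
[20] I6→R4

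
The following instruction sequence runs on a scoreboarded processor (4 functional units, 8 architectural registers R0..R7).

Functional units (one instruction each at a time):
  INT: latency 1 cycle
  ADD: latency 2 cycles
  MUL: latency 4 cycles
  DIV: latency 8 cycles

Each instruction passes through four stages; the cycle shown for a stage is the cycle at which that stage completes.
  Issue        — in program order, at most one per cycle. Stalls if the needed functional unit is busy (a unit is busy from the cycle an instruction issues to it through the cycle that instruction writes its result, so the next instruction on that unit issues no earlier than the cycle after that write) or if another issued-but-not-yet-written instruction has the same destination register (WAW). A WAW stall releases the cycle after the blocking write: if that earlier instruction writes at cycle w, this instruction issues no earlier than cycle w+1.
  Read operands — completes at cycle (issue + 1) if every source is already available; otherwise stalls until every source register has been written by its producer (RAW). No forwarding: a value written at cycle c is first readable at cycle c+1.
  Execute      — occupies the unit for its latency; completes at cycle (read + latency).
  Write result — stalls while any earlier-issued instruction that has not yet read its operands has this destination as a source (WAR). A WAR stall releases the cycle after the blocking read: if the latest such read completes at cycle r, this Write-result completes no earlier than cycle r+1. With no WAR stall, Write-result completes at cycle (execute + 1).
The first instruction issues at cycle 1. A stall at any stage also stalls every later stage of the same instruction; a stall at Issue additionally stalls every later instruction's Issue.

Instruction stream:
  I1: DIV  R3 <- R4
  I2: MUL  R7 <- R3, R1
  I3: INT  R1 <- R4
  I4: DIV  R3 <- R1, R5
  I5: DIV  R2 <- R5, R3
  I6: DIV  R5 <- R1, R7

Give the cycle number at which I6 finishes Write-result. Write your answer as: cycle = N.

cycle = 45

c1: I1→DIV
c2: I1 RO · I2→MUL
c3: I3→INT
c4: I3 RO
c5: I3 EX
c10: I1 EX
c11: I1 WR R3
c12: I2 RO · I4→DIV
c13: I3 WR R1
c14: I4 RO
c16: I2 EX
c17: I2 WR R7
c22: I4 EX
c23: I4 WR R3
c24: I5→DIV
c25: I5 RO
c33: I5 EX
c34: I5 WR R2
c35: I6→DIV
c36: I6 RO
c44: I6 EX
c45: I6 WR R5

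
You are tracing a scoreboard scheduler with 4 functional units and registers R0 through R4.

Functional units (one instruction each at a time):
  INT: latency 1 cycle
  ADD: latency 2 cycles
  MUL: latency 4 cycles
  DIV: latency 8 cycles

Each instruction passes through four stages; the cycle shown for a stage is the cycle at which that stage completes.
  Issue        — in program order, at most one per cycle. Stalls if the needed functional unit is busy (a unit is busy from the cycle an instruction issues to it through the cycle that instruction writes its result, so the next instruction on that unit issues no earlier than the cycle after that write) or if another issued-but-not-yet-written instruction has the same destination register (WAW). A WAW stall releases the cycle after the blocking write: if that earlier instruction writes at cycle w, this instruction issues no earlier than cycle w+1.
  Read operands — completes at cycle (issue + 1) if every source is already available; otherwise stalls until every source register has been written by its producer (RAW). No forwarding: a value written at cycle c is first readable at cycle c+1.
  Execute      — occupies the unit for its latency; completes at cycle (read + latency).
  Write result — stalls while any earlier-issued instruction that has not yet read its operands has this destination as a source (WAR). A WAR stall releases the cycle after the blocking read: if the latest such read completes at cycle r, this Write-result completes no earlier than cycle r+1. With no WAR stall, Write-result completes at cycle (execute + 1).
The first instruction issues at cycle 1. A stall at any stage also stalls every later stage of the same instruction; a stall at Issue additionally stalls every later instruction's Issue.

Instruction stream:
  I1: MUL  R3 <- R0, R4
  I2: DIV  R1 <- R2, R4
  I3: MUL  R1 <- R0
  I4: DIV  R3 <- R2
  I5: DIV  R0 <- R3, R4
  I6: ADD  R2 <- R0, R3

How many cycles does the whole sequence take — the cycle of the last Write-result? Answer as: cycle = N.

cycle = 39

I1  is:1  ro:2  ex:6  wr:7
I2  is:2  ro:3  ex:11  wr:12
I3  is:13  ro:14  ex:18  wr:19  — WAW R1: wait I2 write@12
I4  is:14  ro:15  ex:23  wr:24
I5  is:25  ro:26  ex:34  wr:35  — struct: DIV busy until I4 writes@24
I6  is:26  ro:36  ex:38  wr:39  — RAW R0: wait I5 write@35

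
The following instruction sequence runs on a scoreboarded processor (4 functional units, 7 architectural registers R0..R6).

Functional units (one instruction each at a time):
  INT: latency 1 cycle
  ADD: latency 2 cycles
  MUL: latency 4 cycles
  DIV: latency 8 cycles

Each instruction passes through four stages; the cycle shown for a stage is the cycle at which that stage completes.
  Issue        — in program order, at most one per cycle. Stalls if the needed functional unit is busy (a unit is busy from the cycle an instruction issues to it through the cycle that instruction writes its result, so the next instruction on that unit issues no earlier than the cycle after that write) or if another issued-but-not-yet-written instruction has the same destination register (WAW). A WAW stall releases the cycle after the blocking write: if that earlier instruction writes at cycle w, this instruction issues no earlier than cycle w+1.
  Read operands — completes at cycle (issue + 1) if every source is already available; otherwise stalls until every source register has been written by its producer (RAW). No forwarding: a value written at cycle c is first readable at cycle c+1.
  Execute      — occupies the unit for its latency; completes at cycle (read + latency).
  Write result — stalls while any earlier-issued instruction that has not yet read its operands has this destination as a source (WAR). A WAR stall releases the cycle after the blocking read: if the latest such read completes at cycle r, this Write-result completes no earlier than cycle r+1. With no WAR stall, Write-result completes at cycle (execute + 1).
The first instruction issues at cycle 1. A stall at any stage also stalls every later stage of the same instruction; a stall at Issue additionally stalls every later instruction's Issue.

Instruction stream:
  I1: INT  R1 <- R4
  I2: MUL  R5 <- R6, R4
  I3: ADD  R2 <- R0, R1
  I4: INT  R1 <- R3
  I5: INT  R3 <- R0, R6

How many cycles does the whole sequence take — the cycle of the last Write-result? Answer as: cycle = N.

cycle = 12

c1: I1 issues→INT
c2: I1 reads | I2 issues→MUL
c3: I1 exec-done | I2 reads | I3 issues→ADD
c4: I1 writes R1
c5: I3 reads | I4 issues→INT
c6: I4 reads
c7: I2 exec-done | I3 exec-done | I4 exec-done
c8: I2 writes R5 | I3 writes R2 | I4 writes R1
c9: I5 issues→INT
c10: I5 reads
c11: I5 exec-done
c12: I5 writes R3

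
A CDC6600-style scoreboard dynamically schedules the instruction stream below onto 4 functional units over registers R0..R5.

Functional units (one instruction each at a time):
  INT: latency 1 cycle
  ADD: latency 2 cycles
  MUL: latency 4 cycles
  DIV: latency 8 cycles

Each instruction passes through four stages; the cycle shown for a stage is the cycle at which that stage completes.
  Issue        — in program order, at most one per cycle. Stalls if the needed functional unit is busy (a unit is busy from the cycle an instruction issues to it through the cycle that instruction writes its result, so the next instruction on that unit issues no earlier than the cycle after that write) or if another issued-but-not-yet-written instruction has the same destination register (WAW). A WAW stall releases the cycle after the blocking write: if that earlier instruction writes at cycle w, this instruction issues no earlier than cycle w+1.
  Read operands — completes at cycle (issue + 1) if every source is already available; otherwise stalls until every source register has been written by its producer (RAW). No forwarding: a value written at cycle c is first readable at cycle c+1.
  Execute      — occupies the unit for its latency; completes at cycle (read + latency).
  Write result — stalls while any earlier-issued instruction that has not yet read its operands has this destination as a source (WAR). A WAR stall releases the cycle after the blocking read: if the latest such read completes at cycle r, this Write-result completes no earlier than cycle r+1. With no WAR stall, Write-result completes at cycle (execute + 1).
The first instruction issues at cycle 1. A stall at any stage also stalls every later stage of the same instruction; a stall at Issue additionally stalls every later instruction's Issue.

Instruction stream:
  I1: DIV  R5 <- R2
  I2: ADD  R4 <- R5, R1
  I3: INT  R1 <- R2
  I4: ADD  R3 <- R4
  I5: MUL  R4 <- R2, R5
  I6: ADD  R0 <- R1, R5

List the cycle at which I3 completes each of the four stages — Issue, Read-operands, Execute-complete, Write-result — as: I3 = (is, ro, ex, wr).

I3 = (3, 4, 5, 13)

I1  is:1  ro:2  ex:10  wr:11
I2  is:2  ro:12  ex:14  wr:15  — RAW R5: wait I1 write@11
I3  is:3  ro:4  ex:5  wr:13  — WAR R1: wait I2 read@12
I4  is:16  ro:17  ex:19  wr:20  — struct: ADD busy until I2 writes@15
I5  is:17  ro:18  ex:22  wr:23
I6  is:21  ro:22  ex:24  wr:25  — struct: ADD busy until I4 writes@20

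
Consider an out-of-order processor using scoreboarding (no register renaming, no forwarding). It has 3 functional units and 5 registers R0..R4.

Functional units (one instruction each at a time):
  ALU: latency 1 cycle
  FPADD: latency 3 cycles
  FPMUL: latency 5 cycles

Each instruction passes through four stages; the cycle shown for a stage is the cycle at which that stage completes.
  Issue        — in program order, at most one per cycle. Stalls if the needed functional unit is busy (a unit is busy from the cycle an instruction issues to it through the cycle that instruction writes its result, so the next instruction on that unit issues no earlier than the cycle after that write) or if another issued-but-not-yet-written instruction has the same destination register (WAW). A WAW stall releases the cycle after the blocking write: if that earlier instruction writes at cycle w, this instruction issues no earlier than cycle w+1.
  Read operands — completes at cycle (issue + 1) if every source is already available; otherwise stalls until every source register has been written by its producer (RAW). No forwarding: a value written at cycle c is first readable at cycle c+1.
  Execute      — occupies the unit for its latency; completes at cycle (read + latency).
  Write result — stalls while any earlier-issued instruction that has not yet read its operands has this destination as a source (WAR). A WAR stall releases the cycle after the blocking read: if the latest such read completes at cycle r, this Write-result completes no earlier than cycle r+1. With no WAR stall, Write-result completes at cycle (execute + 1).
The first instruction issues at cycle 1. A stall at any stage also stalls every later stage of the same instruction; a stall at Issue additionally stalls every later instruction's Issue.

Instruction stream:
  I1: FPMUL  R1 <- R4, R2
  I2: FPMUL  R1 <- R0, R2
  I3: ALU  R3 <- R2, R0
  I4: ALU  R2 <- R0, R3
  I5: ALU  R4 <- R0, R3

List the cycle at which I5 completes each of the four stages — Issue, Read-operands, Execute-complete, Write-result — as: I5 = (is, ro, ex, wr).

I1  is:1  ro:2  ex:7  wr:8
I2  is:9  ro:10  ex:15  wr:16  — struct: FPMUL busy until I1 writes@8
I3  is:10  ro:11  ex:12  wr:13
I4  is:14  ro:15  ex:16  wr:17  — struct: ALU busy until I3 writes@13
I5  is:18  ro:19  ex:20  wr:21  — struct: ALU busy until I4 writes@17

I5 = (18, 19, 20, 21)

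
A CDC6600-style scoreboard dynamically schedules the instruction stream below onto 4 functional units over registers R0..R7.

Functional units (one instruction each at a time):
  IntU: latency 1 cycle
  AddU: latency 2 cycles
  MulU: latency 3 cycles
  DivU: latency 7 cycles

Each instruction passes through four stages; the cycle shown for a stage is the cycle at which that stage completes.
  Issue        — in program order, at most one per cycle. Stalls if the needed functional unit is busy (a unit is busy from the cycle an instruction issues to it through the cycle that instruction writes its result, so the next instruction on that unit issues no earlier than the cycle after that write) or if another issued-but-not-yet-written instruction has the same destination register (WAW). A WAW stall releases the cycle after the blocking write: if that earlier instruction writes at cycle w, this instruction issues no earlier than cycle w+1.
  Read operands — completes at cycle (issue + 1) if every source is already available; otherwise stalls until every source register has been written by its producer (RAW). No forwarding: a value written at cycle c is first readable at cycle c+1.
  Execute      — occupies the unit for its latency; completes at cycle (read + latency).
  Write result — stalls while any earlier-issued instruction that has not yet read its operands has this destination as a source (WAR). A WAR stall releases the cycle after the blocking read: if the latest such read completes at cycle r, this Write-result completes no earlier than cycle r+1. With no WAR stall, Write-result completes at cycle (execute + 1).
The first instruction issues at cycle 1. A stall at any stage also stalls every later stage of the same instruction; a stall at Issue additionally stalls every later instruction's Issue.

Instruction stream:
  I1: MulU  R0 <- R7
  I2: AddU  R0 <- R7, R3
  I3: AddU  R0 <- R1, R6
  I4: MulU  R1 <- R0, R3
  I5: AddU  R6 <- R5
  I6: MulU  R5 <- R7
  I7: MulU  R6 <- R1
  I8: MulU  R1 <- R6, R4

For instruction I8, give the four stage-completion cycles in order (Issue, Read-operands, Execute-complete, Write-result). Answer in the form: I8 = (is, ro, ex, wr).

I1: IS=1 RO=2 EX=5 WR=6
I2: IS=7 RO=8 EX=10 WR=11  [WAW R0: wait I1 write@6]
I3: IS=12 RO=13 EX=15 WR=16  [struct: AddU busy until I2 writes@11]
I4: IS=13 RO=17 EX=20 WR=21  [RAW R0: wait I3 write@16]
I5: IS=17 RO=18 EX=20 WR=21  [struct: AddU busy until I3 writes@16]
I6: IS=22 RO=23 EX=26 WR=27  [struct: MulU busy until I4 writes@21]
I7: IS=28 RO=29 EX=32 WR=33  [struct: MulU busy until I6 writes@27]
I8: IS=34 RO=35 EX=38 WR=39  [struct: MulU busy until I7 writes@33]

I8 = (34, 35, 38, 39)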